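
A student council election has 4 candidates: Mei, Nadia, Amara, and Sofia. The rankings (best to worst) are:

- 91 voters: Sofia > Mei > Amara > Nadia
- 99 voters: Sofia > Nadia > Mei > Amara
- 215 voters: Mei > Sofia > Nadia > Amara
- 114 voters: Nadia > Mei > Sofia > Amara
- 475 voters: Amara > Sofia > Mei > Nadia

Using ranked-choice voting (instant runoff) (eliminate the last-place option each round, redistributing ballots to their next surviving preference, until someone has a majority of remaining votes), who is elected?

Mei

Round 1: Mei 215, Nadia 114, Amara 475, Sofia 190. Eliminate Nadia.
Round 2: Mei 329, Amara 475, Sofia 190. Eliminate Sofia.
Round 3: Mei 519, Amara 475. Mei has a majority.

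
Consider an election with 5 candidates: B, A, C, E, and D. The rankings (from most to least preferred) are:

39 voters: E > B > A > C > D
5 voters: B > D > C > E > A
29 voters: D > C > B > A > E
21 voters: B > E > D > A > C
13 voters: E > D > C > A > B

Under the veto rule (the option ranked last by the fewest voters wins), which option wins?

Last-place votes: B 13, A 5, C 21, E 29, D 39.
A is ranked last by the fewest voters, so A wins.

A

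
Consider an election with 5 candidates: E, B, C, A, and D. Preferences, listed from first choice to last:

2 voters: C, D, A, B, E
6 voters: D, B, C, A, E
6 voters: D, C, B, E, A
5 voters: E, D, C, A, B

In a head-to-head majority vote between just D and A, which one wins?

Voters preferring D to A: 19; preferring A to D: 0.
D wins the head-to-head.

D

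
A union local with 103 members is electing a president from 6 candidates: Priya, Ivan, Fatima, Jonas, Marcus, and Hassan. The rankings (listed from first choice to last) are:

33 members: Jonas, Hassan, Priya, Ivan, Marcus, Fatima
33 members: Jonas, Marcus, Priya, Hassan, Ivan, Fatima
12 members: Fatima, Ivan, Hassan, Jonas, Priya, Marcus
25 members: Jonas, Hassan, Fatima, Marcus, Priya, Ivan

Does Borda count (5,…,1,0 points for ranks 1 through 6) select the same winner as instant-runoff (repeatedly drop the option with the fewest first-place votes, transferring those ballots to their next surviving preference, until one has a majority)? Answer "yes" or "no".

yes

Borda — scores: Priya 235, Ivan 147, Fatima 135, Jonas 479, Marcus 215, Hassan 334. Winner: Jonas.
Instant-runoff — R1 Priya 0, Ivan 0, Fatima 12, Jonas 91, Marcus 0, Hassan 0 (Jonas winner). Winner: Jonas.
The two methods agree.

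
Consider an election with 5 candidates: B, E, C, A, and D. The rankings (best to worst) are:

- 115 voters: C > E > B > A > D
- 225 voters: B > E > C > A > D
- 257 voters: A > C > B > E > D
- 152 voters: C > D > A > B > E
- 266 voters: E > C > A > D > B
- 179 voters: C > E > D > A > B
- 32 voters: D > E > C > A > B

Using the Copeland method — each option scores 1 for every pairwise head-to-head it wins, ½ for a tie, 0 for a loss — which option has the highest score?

B: beats E; loses to C, A, and D → score 1.
E: beats A and D; loses to B and C → score 2.
C: beats B, E, A, and D → score 4.
A: beats B and D; loses to E and C → score 2.
D: beats B; loses to E, C, and A → score 1.
C has the best pairwise record.

C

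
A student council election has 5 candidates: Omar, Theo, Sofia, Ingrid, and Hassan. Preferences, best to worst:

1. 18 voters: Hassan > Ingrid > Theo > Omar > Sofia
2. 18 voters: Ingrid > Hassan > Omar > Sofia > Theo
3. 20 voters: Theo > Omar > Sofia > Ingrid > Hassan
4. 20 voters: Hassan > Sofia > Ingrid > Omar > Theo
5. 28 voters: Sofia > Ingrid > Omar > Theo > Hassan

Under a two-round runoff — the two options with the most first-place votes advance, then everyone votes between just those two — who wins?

Round 1 first-place votes: Omar 0, Theo 20, Sofia 28, Ingrid 18, Hassan 38.
Hassan and Sofia advance.
Runoff: Hassan is preferred to Sofia by 56 voters; Sofia by 48.
Hassan wins the runoff.

Hassan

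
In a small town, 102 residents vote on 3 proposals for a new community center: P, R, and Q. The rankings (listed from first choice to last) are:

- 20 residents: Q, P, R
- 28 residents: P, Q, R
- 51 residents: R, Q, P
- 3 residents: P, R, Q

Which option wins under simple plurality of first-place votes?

R

First-place votes: P 31, R 51, Q 20.
R has the most first-place votes.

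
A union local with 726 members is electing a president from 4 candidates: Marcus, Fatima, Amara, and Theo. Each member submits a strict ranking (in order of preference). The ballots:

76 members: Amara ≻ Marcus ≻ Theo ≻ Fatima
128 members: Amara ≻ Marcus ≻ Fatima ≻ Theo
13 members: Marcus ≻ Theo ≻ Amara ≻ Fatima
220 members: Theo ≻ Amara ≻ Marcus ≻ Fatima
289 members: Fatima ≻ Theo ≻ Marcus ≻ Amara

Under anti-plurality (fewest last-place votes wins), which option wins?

Marcus

Last-place votes: Marcus 0, Fatima 309, Amara 289, Theo 128.
Marcus is ranked last by the fewest voters, so Marcus wins.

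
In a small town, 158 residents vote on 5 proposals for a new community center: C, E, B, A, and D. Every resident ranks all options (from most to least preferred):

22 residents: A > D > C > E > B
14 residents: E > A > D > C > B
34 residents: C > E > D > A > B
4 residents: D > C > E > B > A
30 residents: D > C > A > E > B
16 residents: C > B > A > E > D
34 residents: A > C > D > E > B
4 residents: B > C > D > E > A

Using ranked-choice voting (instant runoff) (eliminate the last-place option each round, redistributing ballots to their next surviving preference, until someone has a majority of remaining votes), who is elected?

C

Round 1: C 50, E 14, B 4, A 56, D 34. Eliminate B.
Round 2: C 54, E 14, A 56, D 34. Eliminate E.
Round 3: C 54, A 70, D 34. Eliminate D.
Round 4: C 88, A 70. C has a majority.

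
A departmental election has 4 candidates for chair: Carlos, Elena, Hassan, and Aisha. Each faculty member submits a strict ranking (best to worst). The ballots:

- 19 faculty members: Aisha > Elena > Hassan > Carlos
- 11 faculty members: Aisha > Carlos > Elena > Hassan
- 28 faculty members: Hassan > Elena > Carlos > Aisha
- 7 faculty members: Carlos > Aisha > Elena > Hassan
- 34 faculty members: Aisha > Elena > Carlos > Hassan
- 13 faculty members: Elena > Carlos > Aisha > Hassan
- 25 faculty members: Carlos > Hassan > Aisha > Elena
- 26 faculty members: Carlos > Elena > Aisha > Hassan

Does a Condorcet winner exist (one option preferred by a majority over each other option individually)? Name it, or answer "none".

none

Checking pairwise contests:
Elena beats Carlos 94–69.
Aisha beats Elena 96–67.
Carlos beats Hassan 116–47.
Carlos beats Aisha 99–64.
Every option loses at least one head-to-head, so there is no Condorcet winner.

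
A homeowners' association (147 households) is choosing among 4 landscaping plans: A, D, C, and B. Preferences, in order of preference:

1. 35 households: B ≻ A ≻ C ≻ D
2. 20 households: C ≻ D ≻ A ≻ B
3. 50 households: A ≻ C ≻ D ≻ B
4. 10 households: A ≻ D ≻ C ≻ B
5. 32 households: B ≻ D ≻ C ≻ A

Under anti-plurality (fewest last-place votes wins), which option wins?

Last-place votes: A 32, D 35, C 0, B 80.
C is ranked last by the fewest voters, so C wins.

C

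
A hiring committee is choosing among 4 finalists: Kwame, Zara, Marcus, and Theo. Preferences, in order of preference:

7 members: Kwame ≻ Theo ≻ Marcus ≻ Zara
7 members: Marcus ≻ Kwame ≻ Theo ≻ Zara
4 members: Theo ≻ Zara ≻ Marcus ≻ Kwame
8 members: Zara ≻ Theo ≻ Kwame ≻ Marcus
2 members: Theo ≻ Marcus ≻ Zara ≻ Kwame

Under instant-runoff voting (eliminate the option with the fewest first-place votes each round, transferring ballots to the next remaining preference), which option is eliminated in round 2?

Round 1: Kwame 7, Zara 8, Marcus 7, Theo 6. Eliminate Theo.
Round 2: Kwame 7, Zara 12, Marcus 9. Eliminate Kwame.

Kwame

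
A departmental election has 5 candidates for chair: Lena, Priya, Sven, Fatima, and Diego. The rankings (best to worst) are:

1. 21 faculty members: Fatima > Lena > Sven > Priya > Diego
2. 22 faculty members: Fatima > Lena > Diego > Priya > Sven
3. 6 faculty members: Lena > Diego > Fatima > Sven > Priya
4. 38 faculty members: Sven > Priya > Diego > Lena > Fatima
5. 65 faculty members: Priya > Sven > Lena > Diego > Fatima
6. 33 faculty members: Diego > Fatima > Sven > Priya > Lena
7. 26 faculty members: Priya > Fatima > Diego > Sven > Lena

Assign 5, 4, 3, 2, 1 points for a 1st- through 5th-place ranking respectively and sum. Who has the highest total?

Priya

Lena: 21·4 + 22·4 + 6·5 + 38·2 + 65·3 + 33·1 + 26·1 = 532
Priya: 21·2 + 22·2 + 6·1 + 38·4 + 65·5 + 33·2 + 26·5 = 765
Sven: 21·3 + 22·1 + 6·2 + 38·5 + 65·4 + 33·3 + 26·2 = 698
Fatima: 21·5 + 22·5 + 6·3 + 38·1 + 65·1 + 33·4 + 26·4 = 572
Diego: 21·1 + 22·3 + 6·4 + 38·3 + 65·2 + 33·5 + 26·3 = 598
Priya has the highest Borda score (765).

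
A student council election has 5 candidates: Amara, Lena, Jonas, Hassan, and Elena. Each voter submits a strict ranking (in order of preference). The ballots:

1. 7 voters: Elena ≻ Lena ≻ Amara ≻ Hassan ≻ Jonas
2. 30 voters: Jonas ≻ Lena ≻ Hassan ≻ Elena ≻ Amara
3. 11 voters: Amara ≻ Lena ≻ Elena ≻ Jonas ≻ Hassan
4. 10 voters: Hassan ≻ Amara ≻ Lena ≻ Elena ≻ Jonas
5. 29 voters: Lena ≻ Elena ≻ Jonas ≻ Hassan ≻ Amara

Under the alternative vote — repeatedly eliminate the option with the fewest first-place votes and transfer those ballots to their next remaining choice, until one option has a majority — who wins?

Round 1: Amara 11, Lena 29, Jonas 30, Hassan 10, Elena 7. Eliminate Elena.
Round 2: Amara 11, Lena 36, Jonas 30, Hassan 10. Eliminate Hassan.
Round 3: Amara 21, Lena 36, Jonas 30. Eliminate Amara.
Round 4: Lena 57, Jonas 30. Lena has a majority.

Lena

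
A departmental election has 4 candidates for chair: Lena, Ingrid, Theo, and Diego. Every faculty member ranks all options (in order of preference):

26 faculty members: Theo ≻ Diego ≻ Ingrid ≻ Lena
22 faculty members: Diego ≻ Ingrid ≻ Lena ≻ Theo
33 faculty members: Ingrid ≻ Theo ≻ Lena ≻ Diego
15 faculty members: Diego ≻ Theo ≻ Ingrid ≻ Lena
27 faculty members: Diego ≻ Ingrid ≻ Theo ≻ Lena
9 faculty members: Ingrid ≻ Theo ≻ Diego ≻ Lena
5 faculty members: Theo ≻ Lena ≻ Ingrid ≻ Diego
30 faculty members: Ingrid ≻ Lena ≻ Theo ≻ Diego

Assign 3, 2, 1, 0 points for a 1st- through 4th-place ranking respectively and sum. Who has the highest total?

Lena: 26·0 + 22·1 + 33·1 + 15·0 + 27·0 + 9·0 + 5·2 + 30·2 = 125
Ingrid: 26·1 + 22·2 + 33·3 + 15·1 + 27·2 + 9·3 + 5·1 + 30·3 = 360
Theo: 26·3 + 22·0 + 33·2 + 15·2 + 27·1 + 9·2 + 5·3 + 30·1 = 264
Diego: 26·2 + 22·3 + 33·0 + 15·3 + 27·3 + 9·1 + 5·0 + 30·0 = 253
Ingrid has the highest Borda score (360).

Ingrid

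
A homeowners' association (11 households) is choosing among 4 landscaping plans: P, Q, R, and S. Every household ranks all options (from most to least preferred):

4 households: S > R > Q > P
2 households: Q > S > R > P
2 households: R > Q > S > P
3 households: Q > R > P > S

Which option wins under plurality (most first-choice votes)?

Q

First-place votes: P 0, Q 5, R 2, S 4.
Q has the most first-place votes.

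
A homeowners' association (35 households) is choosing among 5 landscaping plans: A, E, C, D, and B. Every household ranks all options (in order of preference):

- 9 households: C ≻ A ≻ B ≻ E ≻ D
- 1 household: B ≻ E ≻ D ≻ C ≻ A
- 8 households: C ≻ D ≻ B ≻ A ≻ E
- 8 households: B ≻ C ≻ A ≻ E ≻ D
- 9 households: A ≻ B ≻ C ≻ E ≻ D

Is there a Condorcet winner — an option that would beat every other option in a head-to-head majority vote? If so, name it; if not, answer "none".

none

Checking pairwise contests:
C beats A 26–9.
A beats E 34–1.
B beats C 18–17.
A beats D 26–9.
A beats B 18–17.
Every option loses at least one head-to-head, so there is no Condorcet winner.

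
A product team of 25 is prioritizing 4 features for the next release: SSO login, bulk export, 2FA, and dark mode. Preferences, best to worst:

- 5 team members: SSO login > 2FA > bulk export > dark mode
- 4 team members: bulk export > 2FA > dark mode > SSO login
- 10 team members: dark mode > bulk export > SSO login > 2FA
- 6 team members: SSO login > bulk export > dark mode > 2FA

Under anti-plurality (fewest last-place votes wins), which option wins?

Last-place votes: SSO login 4, bulk export 0, 2FA 16, dark mode 5.
bulk export is ranked last by the fewest voters, so bulk export wins.

bulk export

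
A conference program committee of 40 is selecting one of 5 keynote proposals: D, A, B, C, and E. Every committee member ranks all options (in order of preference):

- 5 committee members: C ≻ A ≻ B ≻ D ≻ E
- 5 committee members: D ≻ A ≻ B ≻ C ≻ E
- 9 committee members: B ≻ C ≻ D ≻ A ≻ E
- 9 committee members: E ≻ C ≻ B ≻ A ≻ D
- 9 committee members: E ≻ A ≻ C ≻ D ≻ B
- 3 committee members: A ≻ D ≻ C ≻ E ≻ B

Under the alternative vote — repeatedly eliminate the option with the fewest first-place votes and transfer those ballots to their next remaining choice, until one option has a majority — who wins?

E

Round 1: D 5, A 3, B 9, C 5, E 18. Eliminate A.
Round 2: D 8, B 9, C 5, E 18. Eliminate C.
Round 3: D 8, B 14, E 18. Eliminate D.
Round 4: B 19, E 21. E has a majority.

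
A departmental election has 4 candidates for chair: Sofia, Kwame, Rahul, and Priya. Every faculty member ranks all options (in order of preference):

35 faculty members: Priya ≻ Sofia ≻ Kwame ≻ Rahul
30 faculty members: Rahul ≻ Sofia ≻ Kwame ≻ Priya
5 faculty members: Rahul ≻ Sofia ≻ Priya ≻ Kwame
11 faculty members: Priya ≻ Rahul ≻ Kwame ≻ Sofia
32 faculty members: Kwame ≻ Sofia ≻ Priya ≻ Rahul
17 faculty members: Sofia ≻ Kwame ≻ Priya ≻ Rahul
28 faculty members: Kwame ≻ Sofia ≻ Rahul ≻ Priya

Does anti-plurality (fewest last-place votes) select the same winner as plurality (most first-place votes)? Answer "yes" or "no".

yes

Anti-plurality — last-place votes: Sofia 11, Kwame 5, Rahul 84, Priya 58. Winner: Kwame.
Plurality — first-place votes: Sofia 17, Kwame 60, Rahul 35, Priya 46. Winner: Kwame.
The two methods agree.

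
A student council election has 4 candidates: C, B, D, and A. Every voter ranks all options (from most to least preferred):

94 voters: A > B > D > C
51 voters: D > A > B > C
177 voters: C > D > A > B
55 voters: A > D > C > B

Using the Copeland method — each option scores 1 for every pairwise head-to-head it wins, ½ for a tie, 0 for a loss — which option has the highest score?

D

C: beats B; loses to D and A → score 1.
B: loses to C, D, and A → score 0.
D: beats C, B, and A → score 3.
A: beats C and B; loses to D → score 2.
D has the best pairwise record.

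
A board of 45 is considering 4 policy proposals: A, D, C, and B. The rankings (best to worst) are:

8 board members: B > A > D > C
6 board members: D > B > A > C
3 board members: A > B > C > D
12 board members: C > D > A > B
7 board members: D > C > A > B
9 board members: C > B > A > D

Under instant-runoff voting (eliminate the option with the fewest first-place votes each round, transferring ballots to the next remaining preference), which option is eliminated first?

A

Round 1: A 3, D 13, C 21, B 8. Eliminate A.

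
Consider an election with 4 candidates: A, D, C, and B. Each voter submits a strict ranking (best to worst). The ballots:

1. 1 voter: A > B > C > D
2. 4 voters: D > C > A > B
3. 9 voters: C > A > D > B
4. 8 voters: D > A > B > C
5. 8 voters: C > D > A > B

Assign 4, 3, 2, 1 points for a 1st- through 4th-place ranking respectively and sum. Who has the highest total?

D

A: 1·4 + 4·2 + 9·3 + 8·3 + 8·2 = 79
D: 1·1 + 4·4 + 9·2 + 8·4 + 8·3 = 91
C: 1·2 + 4·3 + 9·4 + 8·1 + 8·4 = 90
B: 1·3 + 4·1 + 9·1 + 8·2 + 8·1 = 40
D has the highest Borda score (91).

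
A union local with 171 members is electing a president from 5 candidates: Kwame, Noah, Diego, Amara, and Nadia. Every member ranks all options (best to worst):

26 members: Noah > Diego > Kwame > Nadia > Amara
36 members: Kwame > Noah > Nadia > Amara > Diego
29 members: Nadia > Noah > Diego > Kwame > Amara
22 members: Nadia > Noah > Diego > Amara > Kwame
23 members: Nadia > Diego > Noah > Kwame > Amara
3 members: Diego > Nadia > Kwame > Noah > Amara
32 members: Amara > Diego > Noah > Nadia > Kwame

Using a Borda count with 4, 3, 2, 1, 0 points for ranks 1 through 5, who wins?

Noah

Kwame: 26·2 + 36·4 + 29·1 + 22·0 + 23·1 + 3·2 + 32·0 = 254
Noah: 26·4 + 36·3 + 29·3 + 22·3 + 23·2 + 3·1 + 32·2 = 478
Diego: 26·3 + 36·0 + 29·2 + 22·2 + 23·3 + 3·4 + 32·3 = 357
Amara: 26·0 + 36·1 + 29·0 + 22·1 + 23·0 + 3·0 + 32·4 = 186
Nadia: 26·1 + 36·2 + 29·4 + 22·4 + 23·4 + 3·3 + 32·1 = 435
Noah has the highest Borda score (478).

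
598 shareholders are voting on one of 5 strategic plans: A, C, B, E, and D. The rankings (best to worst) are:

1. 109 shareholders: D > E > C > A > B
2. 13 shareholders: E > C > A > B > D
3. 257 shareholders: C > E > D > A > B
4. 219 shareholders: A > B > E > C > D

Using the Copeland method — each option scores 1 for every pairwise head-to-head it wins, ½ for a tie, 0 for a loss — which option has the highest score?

A: beats B; loses to C, E, and D → score 1.
C: beats A, B, and D; loses to E → score 3.
B: loses to A, C, E, and D → score 0.
E: beats A, C, B, and D → score 4.
D: beats A and B; loses to C and E → score 2.
E has the best pairwise record.

E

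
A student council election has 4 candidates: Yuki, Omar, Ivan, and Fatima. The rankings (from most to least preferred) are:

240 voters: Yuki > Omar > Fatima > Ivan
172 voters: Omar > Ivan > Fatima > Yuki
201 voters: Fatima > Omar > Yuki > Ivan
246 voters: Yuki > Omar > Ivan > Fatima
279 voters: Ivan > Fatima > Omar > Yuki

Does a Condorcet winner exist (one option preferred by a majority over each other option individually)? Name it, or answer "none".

Omar vs Yuki: 652–486 for Omar.
Omar vs Ivan: 859–279 for Omar.
Omar vs Fatima: 658–480 for Omar.
Omar beats every other option head-to-head.

Omar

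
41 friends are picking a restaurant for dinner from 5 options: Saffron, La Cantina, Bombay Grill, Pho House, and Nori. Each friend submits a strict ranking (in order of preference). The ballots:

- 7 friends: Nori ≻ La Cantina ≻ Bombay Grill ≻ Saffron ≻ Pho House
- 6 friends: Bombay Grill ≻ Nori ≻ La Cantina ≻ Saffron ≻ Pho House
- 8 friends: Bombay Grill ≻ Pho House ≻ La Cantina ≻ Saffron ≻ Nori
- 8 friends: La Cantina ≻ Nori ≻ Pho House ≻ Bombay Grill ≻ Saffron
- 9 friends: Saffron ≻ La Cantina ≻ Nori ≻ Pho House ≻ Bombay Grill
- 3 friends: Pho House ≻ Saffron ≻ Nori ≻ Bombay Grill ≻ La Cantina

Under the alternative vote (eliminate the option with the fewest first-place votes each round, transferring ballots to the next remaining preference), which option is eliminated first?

Pho House

Round 1: Saffron 9, La Cantina 8, Bombay Grill 14, Pho House 3, Nori 7. Eliminate Pho House.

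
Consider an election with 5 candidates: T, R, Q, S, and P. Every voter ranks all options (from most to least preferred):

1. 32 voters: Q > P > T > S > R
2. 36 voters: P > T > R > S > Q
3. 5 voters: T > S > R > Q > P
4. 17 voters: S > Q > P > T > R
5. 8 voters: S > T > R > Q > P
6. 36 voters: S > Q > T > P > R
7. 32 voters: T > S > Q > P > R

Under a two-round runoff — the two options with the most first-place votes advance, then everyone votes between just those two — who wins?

Round 1 first-place votes: T 37, R 0, Q 32, S 61, P 36.
S and T advance.
Runoff: S is preferred to T by 61 voters; T by 105.
T wins the runoff.

T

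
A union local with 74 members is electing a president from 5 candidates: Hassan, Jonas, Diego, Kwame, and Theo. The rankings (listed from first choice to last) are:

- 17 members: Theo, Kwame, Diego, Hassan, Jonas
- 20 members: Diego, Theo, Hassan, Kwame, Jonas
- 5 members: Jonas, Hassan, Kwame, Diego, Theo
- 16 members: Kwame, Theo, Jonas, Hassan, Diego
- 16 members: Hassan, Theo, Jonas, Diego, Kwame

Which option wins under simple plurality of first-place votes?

Diego

First-place votes: Hassan 16, Jonas 5, Diego 20, Kwame 16, Theo 17.
Diego has the most first-place votes.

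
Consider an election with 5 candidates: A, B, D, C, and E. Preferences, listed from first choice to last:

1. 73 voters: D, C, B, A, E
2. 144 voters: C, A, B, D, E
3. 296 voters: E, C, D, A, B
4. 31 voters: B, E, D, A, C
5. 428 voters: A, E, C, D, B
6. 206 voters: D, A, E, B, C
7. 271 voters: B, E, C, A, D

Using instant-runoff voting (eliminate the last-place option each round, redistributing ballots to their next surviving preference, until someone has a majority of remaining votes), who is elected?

Round 1: A 428, B 302, D 279, C 144, E 296. Eliminate C.
Round 2: A 572, B 302, D 279, E 296. Eliminate D.
Round 3: A 778, B 375, E 296. A has a majority.

A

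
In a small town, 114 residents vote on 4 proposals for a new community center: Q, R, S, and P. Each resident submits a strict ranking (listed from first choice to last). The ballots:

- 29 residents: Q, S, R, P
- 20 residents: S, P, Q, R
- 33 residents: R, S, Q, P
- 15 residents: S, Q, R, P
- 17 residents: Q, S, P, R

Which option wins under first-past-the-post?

Q

First-place votes: Q 46, R 33, S 35, P 0.
Q has the most first-place votes.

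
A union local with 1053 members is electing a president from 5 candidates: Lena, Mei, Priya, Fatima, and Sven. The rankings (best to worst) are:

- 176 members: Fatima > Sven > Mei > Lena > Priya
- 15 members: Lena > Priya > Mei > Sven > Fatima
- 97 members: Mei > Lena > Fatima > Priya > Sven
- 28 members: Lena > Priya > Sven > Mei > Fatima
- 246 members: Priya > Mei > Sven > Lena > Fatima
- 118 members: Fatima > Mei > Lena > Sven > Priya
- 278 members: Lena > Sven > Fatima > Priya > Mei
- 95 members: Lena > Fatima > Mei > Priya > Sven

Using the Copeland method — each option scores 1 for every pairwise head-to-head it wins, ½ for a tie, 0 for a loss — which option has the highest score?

Lena: beats Priya, Fatima, and Sven; loses to Mei → score 3.
Mei: beats Lena and Sven; loses to Priya and Fatima → score 2.
Priya: beats Mei; loses to Lena, Fatima, and Sven → score 1.
Fatima: beats Mei and Priya; loses to Lena and Sven → score 2.
Sven: beats Priya and Fatima; loses to Lena and Mei → score 2.
Lena has the best pairwise record.

Lena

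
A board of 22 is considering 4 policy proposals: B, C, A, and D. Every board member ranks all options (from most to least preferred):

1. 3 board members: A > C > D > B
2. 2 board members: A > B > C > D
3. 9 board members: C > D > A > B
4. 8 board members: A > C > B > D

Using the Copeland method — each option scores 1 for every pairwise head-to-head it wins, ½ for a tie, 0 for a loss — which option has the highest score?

B: loses to C, A, and D → score 0.
C: beats B and D; loses to A → score 2.
A: beats B, C, and D → score 3.
D: beats B; loses to C and A → score 1.
A has the best pairwise record.

A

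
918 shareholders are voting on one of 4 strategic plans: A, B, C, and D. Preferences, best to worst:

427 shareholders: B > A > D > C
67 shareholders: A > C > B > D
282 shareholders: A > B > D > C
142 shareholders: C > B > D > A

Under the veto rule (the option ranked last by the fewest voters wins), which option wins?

B

Last-place votes: A 142, B 0, C 709, D 67.
B is ranked last by the fewest voters, so B wins.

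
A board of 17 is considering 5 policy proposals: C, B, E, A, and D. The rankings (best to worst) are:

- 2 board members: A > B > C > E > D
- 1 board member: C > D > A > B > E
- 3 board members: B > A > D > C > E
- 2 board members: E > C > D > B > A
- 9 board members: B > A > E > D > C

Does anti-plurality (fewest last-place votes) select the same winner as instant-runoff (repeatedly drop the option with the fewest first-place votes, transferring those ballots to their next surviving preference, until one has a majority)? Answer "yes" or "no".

Anti-plurality — last-place votes: C 9, B 0, E 4, A 2, D 2. Winner: B.
Instant-runoff — R1 C 1, B 12, E 2, A 2, D 0 (B winner). Winner: B.
The two methods agree.

yes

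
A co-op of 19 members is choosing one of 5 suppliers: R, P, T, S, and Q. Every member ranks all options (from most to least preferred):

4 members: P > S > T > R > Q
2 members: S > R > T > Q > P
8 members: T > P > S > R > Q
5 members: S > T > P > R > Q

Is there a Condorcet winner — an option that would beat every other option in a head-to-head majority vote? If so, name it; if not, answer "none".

Checking pairwise contests:
P beats R 17–2.
T beats P 15–4.
S beats T 11–8.
P beats S 12–7.
R beats Q 19–0.
Every option loses at least one head-to-head, so there is no Condorcet winner.

none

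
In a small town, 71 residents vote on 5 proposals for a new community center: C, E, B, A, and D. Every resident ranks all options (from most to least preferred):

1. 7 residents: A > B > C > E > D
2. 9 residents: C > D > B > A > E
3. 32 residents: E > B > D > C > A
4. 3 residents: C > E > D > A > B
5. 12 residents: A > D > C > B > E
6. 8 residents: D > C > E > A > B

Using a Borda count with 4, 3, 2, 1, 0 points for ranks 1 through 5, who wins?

C: 7·2 + 9·4 + 32·1 + 3·4 + 12·2 + 8·3 = 142
E: 7·1 + 9·0 + 32·4 + 3·3 + 12·0 + 8·2 = 160
B: 7·3 + 9·2 + 32·3 + 3·0 + 12·1 + 8·0 = 147
A: 7·4 + 9·1 + 32·0 + 3·1 + 12·4 + 8·1 = 96
D: 7·0 + 9·3 + 32·2 + 3·2 + 12·3 + 8·4 = 165
D has the highest Borda score (165).

D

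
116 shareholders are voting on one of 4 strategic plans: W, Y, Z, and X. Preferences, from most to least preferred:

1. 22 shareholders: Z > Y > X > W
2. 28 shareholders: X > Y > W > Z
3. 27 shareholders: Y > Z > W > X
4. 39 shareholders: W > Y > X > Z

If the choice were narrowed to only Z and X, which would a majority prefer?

Voters preferring Z to X: 49; preferring X to Z: 67.
X wins the head-to-head.

X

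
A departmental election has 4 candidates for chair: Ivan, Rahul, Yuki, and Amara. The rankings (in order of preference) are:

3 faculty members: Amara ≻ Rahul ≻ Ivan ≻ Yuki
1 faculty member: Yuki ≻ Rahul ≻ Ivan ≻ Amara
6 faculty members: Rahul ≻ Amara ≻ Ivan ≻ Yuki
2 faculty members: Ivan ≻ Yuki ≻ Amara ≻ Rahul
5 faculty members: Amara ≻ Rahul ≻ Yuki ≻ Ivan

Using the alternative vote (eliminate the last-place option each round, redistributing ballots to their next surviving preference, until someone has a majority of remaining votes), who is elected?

Amara

Round 1: Ivan 2, Rahul 6, Yuki 1, Amara 8. Eliminate Yuki.
Round 2: Ivan 2, Rahul 7, Amara 8. Eliminate Ivan.
Round 3: Rahul 7, Amara 10. Amara has a majority.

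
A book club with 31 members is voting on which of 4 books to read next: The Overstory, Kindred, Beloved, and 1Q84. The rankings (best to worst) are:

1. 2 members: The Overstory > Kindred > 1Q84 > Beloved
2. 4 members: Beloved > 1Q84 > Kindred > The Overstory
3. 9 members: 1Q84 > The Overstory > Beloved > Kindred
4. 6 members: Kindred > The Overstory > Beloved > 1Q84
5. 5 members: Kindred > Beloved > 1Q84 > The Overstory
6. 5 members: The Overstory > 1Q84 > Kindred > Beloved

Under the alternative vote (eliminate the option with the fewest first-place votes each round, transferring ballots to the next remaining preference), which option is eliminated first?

Round 1: The Overstory 7, Kindred 11, Beloved 4, 1Q84 9. Eliminate Beloved.

Beloved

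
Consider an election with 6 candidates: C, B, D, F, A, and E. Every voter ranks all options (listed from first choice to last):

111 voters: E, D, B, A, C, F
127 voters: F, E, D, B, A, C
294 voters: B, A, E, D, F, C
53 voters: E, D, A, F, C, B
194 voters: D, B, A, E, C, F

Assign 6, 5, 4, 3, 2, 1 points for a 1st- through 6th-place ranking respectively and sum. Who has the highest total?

B

C: 111·2 + 127·1 + 294·1 + 53·2 + 194·2 = 1137
B: 111·4 + 127·3 + 294·6 + 53·1 + 194·5 = 3612
D: 111·5 + 127·4 + 294·3 + 53·5 + 194·6 = 3374
F: 111·1 + 127·6 + 294·2 + 53·3 + 194·1 = 1814
A: 111·3 + 127·2 + 294·5 + 53·4 + 194·4 = 3045
E: 111·6 + 127·5 + 294·4 + 53·6 + 194·3 = 3377
B has the highest Borda score (3612).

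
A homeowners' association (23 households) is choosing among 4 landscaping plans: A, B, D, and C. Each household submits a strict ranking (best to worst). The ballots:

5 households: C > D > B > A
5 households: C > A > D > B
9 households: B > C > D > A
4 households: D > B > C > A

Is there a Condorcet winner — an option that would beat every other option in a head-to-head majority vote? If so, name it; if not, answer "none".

Checking pairwise contests:
B beats A 18–5.
D beats B 14–9.
C beats D 19–4.
B beats C 13–10.
Every option loses at least one head-to-head, so there is no Condorcet winner.

none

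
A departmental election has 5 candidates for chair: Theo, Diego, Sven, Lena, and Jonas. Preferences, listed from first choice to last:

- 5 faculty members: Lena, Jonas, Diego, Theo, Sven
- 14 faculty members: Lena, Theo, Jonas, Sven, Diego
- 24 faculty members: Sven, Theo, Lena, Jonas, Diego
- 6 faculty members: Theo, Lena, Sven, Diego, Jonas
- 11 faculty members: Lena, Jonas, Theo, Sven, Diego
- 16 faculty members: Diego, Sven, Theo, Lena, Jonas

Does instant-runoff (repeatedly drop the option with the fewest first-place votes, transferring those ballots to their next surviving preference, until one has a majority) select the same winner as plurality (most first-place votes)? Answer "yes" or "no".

Instant-runoff — R1 Theo 6, Diego 16, Sven 24, Lena 30, Jonas 0 (Jonas out); R2 Theo 6, Diego 16, Sven 24, Lena 30 (Theo out); R3 Diego 16, Sven 24, Lena 36 (Diego out); R4 Sven 40, Lena 36 (Sven winner). Winner: Sven.
Plurality — first-place votes: Theo 6, Diego 16, Sven 24, Lena 30, Jonas 0. Winner: Lena.
The two methods disagree.

no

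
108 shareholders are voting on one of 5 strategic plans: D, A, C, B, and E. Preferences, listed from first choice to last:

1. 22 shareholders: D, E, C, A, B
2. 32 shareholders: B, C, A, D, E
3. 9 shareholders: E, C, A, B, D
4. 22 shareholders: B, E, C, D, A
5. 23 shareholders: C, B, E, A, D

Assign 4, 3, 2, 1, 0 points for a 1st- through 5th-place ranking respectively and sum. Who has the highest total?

C

D: 22·4 + 32·1 + 9·0 + 22·1 + 23·0 = 142
A: 22·1 + 32·2 + 9·2 + 22·0 + 23·1 = 127
C: 22·2 + 32·3 + 9·3 + 22·2 + 23·4 = 303
B: 22·0 + 32·4 + 9·1 + 22·4 + 23·3 = 294
E: 22·3 + 32·0 + 9·4 + 22·3 + 23·2 = 214
C has the highest Borda score (303).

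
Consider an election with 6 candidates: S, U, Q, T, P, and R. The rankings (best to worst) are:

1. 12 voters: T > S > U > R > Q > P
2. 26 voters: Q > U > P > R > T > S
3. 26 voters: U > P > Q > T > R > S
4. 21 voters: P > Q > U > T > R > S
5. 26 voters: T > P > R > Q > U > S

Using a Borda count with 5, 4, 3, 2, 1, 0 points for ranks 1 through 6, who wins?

S: 12·4 + 26·0 + 26·0 + 21·0 + 26·0 = 48
U: 12·3 + 26·4 + 26·5 + 21·3 + 26·1 = 359
Q: 12·1 + 26·5 + 26·3 + 21·4 + 26·2 = 356
T: 12·5 + 26·1 + 26·2 + 21·2 + 26·5 = 310
P: 12·0 + 26·3 + 26·4 + 21·5 + 26·4 = 391
R: 12·2 + 26·2 + 26·1 + 21·1 + 26·3 = 201
P has the highest Borda score (391).

P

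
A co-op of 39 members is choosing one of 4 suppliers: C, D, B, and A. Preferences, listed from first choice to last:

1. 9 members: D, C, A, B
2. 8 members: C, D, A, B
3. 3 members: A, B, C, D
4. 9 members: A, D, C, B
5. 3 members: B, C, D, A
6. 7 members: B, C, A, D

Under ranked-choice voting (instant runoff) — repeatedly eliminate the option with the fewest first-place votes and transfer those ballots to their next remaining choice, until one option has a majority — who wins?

D

Round 1: C 8, D 9, B 10, A 12. Eliminate C.
Round 2: D 17, B 10, A 12. Eliminate B.
Round 3: D 20, A 19. D has a majority.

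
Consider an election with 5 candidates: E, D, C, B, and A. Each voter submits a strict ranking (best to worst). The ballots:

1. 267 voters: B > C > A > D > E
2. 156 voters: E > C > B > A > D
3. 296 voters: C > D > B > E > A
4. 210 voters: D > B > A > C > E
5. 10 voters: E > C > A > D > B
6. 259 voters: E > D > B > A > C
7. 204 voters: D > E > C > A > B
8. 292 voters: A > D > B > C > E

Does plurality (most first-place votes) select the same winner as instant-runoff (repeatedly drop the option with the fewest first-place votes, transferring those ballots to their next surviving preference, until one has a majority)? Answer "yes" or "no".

no

Plurality — first-place votes: E 425, D 414, C 296, B 267, A 292. Winner: E.
Instant-runoff — R1 E 425, D 414, C 296, B 267, A 292 (B out); R2 E 425, D 414, C 563, A 292 (A out); R3 E 425, D 706, C 563 (E out); R4 D 965, C 729 (D winner). Winner: D.
The two methods disagree.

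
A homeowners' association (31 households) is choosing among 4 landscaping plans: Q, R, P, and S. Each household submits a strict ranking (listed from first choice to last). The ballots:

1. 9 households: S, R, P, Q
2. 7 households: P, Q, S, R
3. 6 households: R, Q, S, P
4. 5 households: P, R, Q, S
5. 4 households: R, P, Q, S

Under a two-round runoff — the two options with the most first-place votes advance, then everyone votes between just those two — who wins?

Round 1 first-place votes: Q 0, R 10, P 12, S 9.
P and R advance.
Runoff: P is preferred to R by 12 voters; R by 19.
R wins the runoff.

R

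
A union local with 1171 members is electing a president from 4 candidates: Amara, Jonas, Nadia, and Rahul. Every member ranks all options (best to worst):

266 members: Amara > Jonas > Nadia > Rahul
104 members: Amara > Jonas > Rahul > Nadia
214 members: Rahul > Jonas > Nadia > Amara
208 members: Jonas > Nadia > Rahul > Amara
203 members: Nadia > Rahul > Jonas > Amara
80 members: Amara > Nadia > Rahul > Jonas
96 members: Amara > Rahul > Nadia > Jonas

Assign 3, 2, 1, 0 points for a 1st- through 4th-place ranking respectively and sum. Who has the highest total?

Amara: 266·3 + 104·3 + 214·0 + 208·0 + 203·0 + 80·3 + 96·3 = 1638
Jonas: 266·2 + 104·2 + 214·2 + 208·3 + 203·1 + 80·0 + 96·0 = 1995
Nadia: 266·1 + 104·0 + 214·1 + 208·2 + 203·3 + 80·2 + 96·1 = 1761
Rahul: 266·0 + 104·1 + 214·3 + 208·1 + 203·2 + 80·1 + 96·2 = 1632
Jonas has the highest Borda score (1995).

Jonas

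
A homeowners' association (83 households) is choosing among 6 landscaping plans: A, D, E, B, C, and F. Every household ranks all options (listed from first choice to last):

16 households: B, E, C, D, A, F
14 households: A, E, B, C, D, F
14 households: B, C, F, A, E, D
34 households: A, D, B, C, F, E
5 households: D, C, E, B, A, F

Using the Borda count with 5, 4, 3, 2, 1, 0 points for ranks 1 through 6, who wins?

B

A: 16·1 + 14·5 + 14·2 + 34·5 + 5·1 = 289
D: 16·2 + 14·1 + 14·0 + 34·4 + 5·5 = 207
E: 16·4 + 14·4 + 14·1 + 34·0 + 5·3 = 149
B: 16·5 + 14·3 + 14·5 + 34·3 + 5·2 = 304
C: 16·3 + 14·2 + 14·4 + 34·2 + 5·4 = 220
F: 16·0 + 14·0 + 14·3 + 34·1 + 5·0 = 76
B has the highest Borda score (304).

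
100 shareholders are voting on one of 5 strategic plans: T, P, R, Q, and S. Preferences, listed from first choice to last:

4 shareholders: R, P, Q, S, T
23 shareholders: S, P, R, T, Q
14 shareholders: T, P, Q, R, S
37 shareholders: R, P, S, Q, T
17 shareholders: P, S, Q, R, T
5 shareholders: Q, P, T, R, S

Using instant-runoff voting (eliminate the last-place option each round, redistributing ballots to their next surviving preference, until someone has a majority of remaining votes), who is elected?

Round 1: T 14, P 17, R 41, Q 5, S 23. Eliminate Q.
Round 2: T 14, P 22, R 41, S 23. Eliminate T.
Round 3: P 36, R 41, S 23. Eliminate S.
Round 4: P 59, R 41. P has a majority.

P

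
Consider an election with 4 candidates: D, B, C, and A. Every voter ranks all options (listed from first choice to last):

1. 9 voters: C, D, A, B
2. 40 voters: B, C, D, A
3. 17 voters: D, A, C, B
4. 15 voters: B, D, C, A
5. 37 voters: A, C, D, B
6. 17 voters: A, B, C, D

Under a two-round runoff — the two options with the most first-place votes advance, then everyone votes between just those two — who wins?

Round 1 first-place votes: D 17, B 55, C 9, A 54.
B and A advance.
Runoff: B is preferred to A by 55 voters; A by 80.
A wins the runoff.

A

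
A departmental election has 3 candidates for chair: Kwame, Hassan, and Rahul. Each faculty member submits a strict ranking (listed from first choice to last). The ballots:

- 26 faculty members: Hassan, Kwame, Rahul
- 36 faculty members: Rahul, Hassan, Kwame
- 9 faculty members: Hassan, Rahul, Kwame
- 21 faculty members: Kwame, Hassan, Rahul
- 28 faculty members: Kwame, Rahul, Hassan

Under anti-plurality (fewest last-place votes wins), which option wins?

Hassan

Last-place votes: Kwame 45, Hassan 28, Rahul 47.
Hassan is ranked last by the fewest voters, so Hassan wins.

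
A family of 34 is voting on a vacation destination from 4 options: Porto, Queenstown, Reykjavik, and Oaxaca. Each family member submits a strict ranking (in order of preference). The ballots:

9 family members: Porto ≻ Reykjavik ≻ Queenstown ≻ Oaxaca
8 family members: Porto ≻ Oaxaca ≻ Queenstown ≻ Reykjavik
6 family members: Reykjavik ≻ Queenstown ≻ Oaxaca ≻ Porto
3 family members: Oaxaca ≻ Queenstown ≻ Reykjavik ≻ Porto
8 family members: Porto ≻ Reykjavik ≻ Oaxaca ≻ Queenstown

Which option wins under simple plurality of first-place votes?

First-place votes: Porto 25, Queenstown 0, Reykjavik 6, Oaxaca 3.
Porto has the most first-place votes.

Porto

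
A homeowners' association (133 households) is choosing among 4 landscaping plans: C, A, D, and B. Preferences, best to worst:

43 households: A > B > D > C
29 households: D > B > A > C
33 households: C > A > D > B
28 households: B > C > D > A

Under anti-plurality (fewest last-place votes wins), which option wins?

Last-place votes: C 72, A 28, D 0, B 33.
D is ranked last by the fewest voters, so D wins.

D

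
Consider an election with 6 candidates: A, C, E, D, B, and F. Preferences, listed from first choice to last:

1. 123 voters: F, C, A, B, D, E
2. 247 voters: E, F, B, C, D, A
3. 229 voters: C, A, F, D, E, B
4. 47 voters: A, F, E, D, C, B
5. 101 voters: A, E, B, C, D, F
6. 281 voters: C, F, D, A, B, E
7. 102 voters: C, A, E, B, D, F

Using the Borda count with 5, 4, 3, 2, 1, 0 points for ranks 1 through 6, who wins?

C

A: 123·3 + 247·0 + 229·4 + 47·5 + 101·5 + 281·2 + 102·4 = 2995
C: 123·4 + 247·2 + 229·5 + 47·1 + 101·2 + 281·5 + 102·5 = 4295
E: 123·0 + 247·5 + 229·1 + 47·3 + 101·4 + 281·0 + 102·3 = 2315
D: 123·1 + 247·1 + 229·2 + 47·2 + 101·1 + 281·3 + 102·1 = 1968
B: 123·2 + 247·3 + 229·0 + 47·0 + 101·3 + 281·1 + 102·2 = 1775
F: 123·5 + 247·4 + 229·3 + 47·4 + 101·0 + 281·4 + 102·0 = 3602
C has the highest Borda score (4295).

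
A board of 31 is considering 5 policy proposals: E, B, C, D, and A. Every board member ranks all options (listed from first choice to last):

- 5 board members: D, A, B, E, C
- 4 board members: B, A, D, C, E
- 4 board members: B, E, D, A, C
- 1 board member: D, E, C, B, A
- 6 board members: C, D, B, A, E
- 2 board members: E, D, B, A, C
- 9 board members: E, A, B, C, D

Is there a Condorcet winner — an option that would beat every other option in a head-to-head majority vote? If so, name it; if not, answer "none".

B vs E: 19–12 for B.
B vs C: 24–7 for B.
B vs D: 17–14 for B.
B vs A: 17–14 for B.
B beats every other option head-to-head.

B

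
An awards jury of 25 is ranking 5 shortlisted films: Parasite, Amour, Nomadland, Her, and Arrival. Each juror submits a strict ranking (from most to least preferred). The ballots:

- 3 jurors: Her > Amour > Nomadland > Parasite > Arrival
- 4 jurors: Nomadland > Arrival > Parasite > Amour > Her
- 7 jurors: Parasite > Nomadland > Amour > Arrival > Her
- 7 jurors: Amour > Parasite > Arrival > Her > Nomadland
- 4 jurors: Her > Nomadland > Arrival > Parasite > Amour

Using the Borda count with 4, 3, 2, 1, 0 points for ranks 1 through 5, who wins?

Parasite

Parasite: 3·1 + 4·2 + 7·4 + 7·3 + 4·1 = 64
Amour: 3·3 + 4·1 + 7·2 + 7·4 + 4·0 = 55
Nomadland: 3·2 + 4·4 + 7·3 + 7·0 + 4·3 = 55
Her: 3·4 + 4·0 + 7·0 + 7·1 + 4·4 = 35
Arrival: 3·0 + 4·3 + 7·1 + 7·2 + 4·2 = 41
Parasite has the highest Borda score (64).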